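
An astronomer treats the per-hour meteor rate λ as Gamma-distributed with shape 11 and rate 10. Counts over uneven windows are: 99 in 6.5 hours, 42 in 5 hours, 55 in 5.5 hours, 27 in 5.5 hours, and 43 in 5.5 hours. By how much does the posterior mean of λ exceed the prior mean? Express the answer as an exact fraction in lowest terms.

Total count: 99 + 42 + 55 + 27 + 43 = 266.
Total exposure: 6.5 + 5 + 5.5 + 5.5 + 5.5 = 28 hours.
Posterior: α' = 11 + 266 = 277, β' = 10 + 28 = 38.
Posterior mean = 277/38 = 277/38; prior mean = 11/10 = 11/10. Difference = 277/38 − 11/10 = 588/95.

588/95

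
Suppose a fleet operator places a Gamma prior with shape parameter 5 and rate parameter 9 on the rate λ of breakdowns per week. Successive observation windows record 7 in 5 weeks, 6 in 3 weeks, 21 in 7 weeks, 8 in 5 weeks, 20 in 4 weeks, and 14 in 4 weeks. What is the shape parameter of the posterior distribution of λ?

Total count: 7 + 6 + 21 + 8 + 20 + 14 = 76.
Total exposure: 5 + 3 + 7 + 5 + 4 + 4 = 28 weeks.
By Gamma–Poisson conjugacy, the posterior is Gamma(α + Σx, β + Σt) = Gamma(5 + 76, 9 + 28) = Gamma(81, 37).

81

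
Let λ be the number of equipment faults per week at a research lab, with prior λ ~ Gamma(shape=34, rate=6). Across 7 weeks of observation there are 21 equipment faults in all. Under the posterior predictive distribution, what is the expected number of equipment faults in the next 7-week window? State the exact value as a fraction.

385/13

Total count 21 over total exposure 7 weeks.
By Gamma–Poisson conjugacy, the posterior is Gamma(α + Σx, β + Σt) = Gamma(34 + 21, 6 + 7) = Gamma(55, 13).
Predictive mean over a 7-week window = T·E[λ|data] = 7·55/13 = 385/13.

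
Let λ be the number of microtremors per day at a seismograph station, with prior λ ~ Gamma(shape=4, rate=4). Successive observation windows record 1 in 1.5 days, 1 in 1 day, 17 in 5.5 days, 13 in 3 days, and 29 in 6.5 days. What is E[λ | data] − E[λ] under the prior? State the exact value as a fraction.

87/43

Total count: 1 + 1 + 17 + 13 + 29 = 61.
Total exposure: 1.5 + 1 + 5.5 + 3 + 6.5 = 17.5 days.
Conjugate update: add total count to the shape and total exposure to the rate, giving Gamma(65, 43/2).
Posterior mean = 65/(43/2) = 130/43; prior mean = 4/4 = 1. Difference = 130/43 − 1 = 87/43.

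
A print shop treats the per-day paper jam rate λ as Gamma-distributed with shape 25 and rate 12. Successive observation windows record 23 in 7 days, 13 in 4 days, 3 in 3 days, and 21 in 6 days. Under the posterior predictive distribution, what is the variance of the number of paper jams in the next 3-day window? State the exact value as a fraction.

8925/1024

Total count: 23 + 13 + 3 + 21 = 60.
Total exposure: 7 + 4 + 3 + 6 = 20 days.
Posterior: α' = 25 + 60 = 85, β' = 12 + 20 = 32.
The posterior predictive for a window of length T is Negative Binomial with variance T·α'·(β'+T)/β'² = 3·85·35/1024 = 8925/1024.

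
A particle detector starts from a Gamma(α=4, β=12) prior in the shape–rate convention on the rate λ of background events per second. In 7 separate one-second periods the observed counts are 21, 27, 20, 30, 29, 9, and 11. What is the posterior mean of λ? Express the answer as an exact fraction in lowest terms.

Total count: 21 + 27 + 20 + 30 + 29 + 9 + 11 = 147.
Total exposure: 7 seconds.
Posterior: α' = 4 + 147 = 151, β' = 12 + 7 = 19.
Posterior mean = α'/β' = 151/19.

151/19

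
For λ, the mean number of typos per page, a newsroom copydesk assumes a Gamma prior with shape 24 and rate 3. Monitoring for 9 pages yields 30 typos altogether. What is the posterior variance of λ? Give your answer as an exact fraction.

Total count 30 over total exposure 9 pages.
Gamma(α, β) with Poisson data over total exposure Σt gives posterior Gamma(α+Σx, β+Σt) = Gamma(54, 12).
Posterior variance = α'/β'² = 54/144 = 3/8.

3/8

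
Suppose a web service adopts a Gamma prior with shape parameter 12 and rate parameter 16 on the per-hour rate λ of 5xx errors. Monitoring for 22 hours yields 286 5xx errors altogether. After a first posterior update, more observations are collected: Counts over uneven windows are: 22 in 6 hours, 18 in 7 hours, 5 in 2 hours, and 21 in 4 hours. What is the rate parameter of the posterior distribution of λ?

Total count 286 over total exposure 22 hours.
After the first batch: Gamma(12 + 286, 16 + 22) = Gamma(298, 38).
Total count: 22 + 18 + 5 + 21 = 66.
Total exposure: 6 + 7 + 2 + 4 = 19 hours.
After the second batch: Gamma(298 + 66, 38 + 19) = Gamma(364, 57).

57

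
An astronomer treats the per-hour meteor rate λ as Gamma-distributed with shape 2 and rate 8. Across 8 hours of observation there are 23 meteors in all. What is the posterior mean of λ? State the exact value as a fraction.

Total count 23 over total exposure 8 hours.
Posterior: α' = 2 + 23 = 25, β' = 8 + 8 = 16.
Posterior mean = α'/β' = 25/16.

25/16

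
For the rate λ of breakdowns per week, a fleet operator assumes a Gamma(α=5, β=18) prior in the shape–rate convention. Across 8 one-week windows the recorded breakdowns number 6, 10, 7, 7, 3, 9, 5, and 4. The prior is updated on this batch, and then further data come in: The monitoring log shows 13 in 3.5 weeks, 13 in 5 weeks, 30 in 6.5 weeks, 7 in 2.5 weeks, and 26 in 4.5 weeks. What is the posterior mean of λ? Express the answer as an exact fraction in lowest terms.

145/48

Total count: 6 + 10 + 7 + 7 + 3 + 9 + 5 + 4 = 51.
Total exposure: 8 weeks.
After the first batch: Gamma(5 + 51, 18 + 8) = Gamma(56, 26).
Total count: 13 + 13 + 30 + 7 + 26 = 89.
Total exposure: 3.5 + 5 + 6.5 + 2.5 + 4.5 = 22 weeks.
After the second batch: Gamma(56 + 89, 26 + 22) = Gamma(145, 48).
Posterior mean = α'/β' = 145/48.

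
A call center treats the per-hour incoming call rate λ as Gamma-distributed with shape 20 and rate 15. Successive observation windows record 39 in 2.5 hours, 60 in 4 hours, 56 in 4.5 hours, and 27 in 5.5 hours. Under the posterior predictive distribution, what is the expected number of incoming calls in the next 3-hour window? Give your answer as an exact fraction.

Total count: 39 + 60 + 56 + 27 = 182.
Total exposure: 2.5 + 4 + 4.5 + 5.5 = 16.5 hours.
Posterior: α' = 20 + 182 = 202, β' = 15 + 16.5 = 63/2.
Predictive mean over a 3-hour window = T·E[λ|data] = 3·202/(63/2) = 404/21.

404/21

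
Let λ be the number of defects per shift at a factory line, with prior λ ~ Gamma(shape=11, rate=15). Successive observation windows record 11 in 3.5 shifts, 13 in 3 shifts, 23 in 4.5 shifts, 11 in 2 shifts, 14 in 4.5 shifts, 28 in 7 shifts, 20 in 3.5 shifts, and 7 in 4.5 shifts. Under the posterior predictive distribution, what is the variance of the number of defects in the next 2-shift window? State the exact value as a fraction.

Total count: 11 + 13 + 23 + 11 + 14 + 28 + 20 + 7 = 127.
Total exposure: 3.5 + 3 + 4.5 + 2 + 4.5 + 7 + 3.5 + 4.5 = 32.5 shifts.
Conjugate update: add total count to the shape and total exposure to the rate, giving Gamma(138, 95/2).
The posterior predictive for a window of length T is Negative Binomial with variance T·α'·(β'+T)/β'² = 2·138·(99/2)/(9025/4) = 54648/9025.

54648/9025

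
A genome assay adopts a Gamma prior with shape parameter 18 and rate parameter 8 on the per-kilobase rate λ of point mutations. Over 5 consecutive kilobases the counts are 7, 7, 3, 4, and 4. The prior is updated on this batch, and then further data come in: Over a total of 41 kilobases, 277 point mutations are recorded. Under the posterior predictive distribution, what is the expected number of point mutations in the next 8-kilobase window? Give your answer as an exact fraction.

Total count: 7 + 7 + 3 + 4 + 4 = 25.
Total exposure: 5 kilobases.
After the first batch: Gamma(18 + 25, 8 + 5) = Gamma(43, 13).
Total count 277 over total exposure 41 kilobases.
After the second batch: Gamma(43 + 277, 13 + 41) = Gamma(320, 54).
Predictive mean over an 8-kilobase window = T·E[λ|data] = 8·320/54 = 1280/27.

1280/27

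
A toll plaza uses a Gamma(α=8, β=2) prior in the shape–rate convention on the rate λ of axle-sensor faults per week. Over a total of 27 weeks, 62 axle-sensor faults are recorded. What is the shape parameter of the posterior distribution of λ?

70

Total count 62 over total exposure 27 weeks.
Conjugate update: add total count to the shape and total exposure to the rate, giving Gamma(70, 29).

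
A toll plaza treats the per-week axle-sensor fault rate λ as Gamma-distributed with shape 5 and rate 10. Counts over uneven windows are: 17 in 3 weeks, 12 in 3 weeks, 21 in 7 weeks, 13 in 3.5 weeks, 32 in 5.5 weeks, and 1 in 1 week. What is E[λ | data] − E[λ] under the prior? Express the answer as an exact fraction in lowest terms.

Total count: 17 + 12 + 21 + 13 + 32 + 1 = 96.
Total exposure: 3 + 3 + 7 + 3.5 + 5.5 + 1 = 23 weeks.
By Gamma–Poisson conjugacy, the posterior is Gamma(α + Σx, β + Σt) = Gamma(5 + 96, 10 + 23) = Gamma(101, 33).
Posterior mean = 101/33 = 101/33; prior mean = 5/10 = 1/2. Difference = 101/33 − 1/2 = 169/66.

169/66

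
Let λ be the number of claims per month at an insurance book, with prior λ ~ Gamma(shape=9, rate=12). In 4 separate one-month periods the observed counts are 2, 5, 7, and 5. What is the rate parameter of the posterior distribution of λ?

Total count: 2 + 5 + 7 + 5 = 19.
Total exposure: 4 months.
Conjugate update: add total count to the shape and total exposure to the rate, giving Gamma(28, 16).

16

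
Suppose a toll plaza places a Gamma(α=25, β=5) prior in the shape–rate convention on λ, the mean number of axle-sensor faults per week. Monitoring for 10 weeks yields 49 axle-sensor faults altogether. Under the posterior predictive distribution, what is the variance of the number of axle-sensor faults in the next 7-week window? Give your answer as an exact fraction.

11396/225

Total count 49 over total exposure 10 weeks.
The Gamma prior is conjugate for the Poisson rate, so λ | data ~ Gamma(25+49, 5+10) = Gamma(74, 15).
The posterior predictive for a window of length T is Negative Binomial with variance T·α'·(β'+T)/β'² = 7·74·22/225 = 11396/225.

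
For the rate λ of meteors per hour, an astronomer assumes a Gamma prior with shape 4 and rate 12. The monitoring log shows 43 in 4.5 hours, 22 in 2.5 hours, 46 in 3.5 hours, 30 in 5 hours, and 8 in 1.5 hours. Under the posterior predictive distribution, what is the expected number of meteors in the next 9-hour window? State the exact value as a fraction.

Total count: 43 + 22 + 46 + 30 + 8 = 149.
Total exposure: 4.5 + 2.5 + 3.5 + 5 + 1.5 = 17 hours.
The Gamma prior is conjugate for the Poisson rate, so λ | data ~ Gamma(4+149, 12+17) = Gamma(153, 29).
Predictive mean over a 9-hour window = T·E[λ|data] = 9·153/29 = 1377/29.

1377/29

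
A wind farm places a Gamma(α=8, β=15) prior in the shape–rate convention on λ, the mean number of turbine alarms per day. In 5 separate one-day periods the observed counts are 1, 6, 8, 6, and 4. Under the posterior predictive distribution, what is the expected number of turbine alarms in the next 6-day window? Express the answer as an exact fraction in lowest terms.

Total count: 1 + 6 + 8 + 6 + 4 = 25.
Total exposure: 5 days.
Conjugate update: add total count to the shape and total exposure to the rate, giving Gamma(33, 20).
Predictive mean over a 6-day window = T·E[λ|data] = 6·33/20 = 99/10.

99/10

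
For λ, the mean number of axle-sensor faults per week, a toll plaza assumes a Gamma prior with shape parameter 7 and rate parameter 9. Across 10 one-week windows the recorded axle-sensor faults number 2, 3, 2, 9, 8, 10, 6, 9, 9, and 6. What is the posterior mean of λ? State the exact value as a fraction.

71/19

Total count: 2 + 3 + 2 + 9 + 8 + 10 + 6 + 9 + 9 + 6 = 64.
Total exposure: 10 weeks.
Posterior: α' = 7 + 64 = 71, β' = 9 + 10 = 19.
Posterior mean = α'/β' = 71/19.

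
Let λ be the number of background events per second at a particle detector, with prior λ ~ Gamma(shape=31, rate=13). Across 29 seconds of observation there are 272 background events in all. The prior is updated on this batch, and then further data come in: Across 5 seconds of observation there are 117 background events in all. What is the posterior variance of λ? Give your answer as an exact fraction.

Total count 272 over total exposure 29 seconds.
After the first batch: Gamma(31 + 272, 13 + 29) = Gamma(303, 42).
Total count 117 over total exposure 5 seconds.
After the second batch: Gamma(303 + 117, 42 + 5) = Gamma(420, 47).
Posterior variance = α'/β'² = 420/2209.

420/2209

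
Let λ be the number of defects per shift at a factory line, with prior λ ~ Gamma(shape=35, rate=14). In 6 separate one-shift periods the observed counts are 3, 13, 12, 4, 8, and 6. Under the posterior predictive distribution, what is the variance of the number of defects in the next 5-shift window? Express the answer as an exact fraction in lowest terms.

405/16

Total count: 3 + 13 + 12 + 4 + 8 + 6 = 46.
Total exposure: 6 shifts.
By Gamma–Poisson conjugacy, the posterior is Gamma(α + Σx, β + Σt) = Gamma(35 + 46, 14 + 6) = Gamma(81, 20).
The posterior predictive for a window of length T is Negative Binomial with variance T·α'·(β'+T)/β'² = 5·81·25/400 = 405/16.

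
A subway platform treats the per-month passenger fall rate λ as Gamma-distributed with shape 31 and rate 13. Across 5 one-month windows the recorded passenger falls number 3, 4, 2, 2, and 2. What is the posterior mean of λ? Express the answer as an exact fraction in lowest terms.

Total count: 3 + 4 + 2 + 2 + 2 = 13.
Total exposure: 5 months.
By Gamma–Poisson conjugacy, the posterior is Gamma(α + Σx, β + Σt) = Gamma(31 + 13, 13 + 5) = Gamma(44, 18).
Posterior mean = α'/β' = 44/18 = 22/9.

22/9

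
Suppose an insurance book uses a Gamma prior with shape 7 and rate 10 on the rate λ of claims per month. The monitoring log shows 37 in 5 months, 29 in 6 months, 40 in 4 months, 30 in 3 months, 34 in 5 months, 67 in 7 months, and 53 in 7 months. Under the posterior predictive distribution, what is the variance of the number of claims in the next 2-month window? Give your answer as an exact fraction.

Total count: 37 + 29 + 40 + 30 + 34 + 67 + 53 = 290.
Total exposure: 5 + 6 + 4 + 3 + 5 + 7 + 7 = 37 months.
Gamma(α, β) with Poisson data over total exposure Σt gives posterior Gamma(α+Σx, β+Σt) = Gamma(297, 47).
The posterior predictive for a window of length T is Negative Binomial with variance T·α'·(β'+T)/β'² = 2·297·49/2209 = 29106/2209.

29106/2209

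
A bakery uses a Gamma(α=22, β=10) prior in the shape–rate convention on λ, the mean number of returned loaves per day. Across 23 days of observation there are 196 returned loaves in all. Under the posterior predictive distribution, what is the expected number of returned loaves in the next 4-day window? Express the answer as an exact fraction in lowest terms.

Total count 196 over total exposure 23 days.
The Gamma prior is conjugate for the Poisson rate, so λ | data ~ Gamma(22+196, 10+23) = Gamma(218, 33).
Predictive mean over a 4-day window = T·E[λ|data] = 4·218/33 = 872/33.

872/33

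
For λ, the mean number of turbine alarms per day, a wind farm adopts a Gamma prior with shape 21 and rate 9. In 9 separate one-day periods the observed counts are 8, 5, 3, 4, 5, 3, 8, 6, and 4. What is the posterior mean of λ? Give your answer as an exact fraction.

Total count: 8 + 5 + 3 + 4 + 5 + 3 + 8 + 6 + 4 = 46.
Total exposure: 9 days.
By Gamma–Poisson conjugacy, the posterior is Gamma(α + Σx, β + Σt) = Gamma(21 + 46, 9 + 9) = Gamma(67, 18).
Posterior mean = α'/β' = 67/18.

67/18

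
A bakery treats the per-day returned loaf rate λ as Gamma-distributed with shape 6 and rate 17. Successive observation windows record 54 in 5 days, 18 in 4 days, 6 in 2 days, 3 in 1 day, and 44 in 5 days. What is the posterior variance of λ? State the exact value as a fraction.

131/1156

Total count: 54 + 18 + 6 + 3 + 44 = 125.
Total exposure: 5 + 4 + 2 + 1 + 5 = 17 days.
By Gamma–Poisson conjugacy, the posterior is Gamma(α + Σx, β + Σt) = Gamma(6 + 125, 17 + 17) = Gamma(131, 34).
Posterior variance = α'/β'² = 131/1156.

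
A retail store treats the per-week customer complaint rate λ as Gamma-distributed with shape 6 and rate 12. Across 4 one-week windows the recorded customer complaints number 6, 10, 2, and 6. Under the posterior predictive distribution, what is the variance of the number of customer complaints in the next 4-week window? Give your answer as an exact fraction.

75/8

Total count: 6 + 10 + 2 + 6 = 24.
Total exposure: 4 weeks.
The Gamma prior is conjugate for the Poisson rate, so λ | data ~ Gamma(6+24, 12+4) = Gamma(30, 16).
The posterior predictive for a window of length T is Negative Binomial with variance T·α'·(β'+T)/β'² = 4·30·20/256 = 75/8.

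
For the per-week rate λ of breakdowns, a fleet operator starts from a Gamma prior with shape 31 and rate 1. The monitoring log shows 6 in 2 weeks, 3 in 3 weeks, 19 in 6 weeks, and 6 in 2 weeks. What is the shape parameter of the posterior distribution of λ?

65

Total count: 6 + 3 + 19 + 6 = 34.
Total exposure: 2 + 3 + 6 + 2 = 13 weeks.
Conjugate update: add total count to the shape and total exposure to the rate, giving Gamma(65, 14).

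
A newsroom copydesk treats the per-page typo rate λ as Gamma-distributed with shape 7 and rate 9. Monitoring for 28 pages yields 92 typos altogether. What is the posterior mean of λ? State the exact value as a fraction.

99/37

Total count 92 over total exposure 28 pages.
The Gamma prior is conjugate for the Poisson rate, so λ | data ~ Gamma(7+92, 9+28) = Gamma(99, 37).
Posterior mean = α'/β' = 99/37.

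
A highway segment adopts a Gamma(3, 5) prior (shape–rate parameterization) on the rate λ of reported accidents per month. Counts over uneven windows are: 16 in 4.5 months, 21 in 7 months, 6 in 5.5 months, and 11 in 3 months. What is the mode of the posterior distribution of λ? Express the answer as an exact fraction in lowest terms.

56/25

Total count: 16 + 21 + 6 + 11 = 54.
Total exposure: 4.5 + 7 + 5.5 + 3 = 20 months.
The Gamma prior is conjugate for the Poisson rate, so λ | data ~ Gamma(3+54, 5+20) = Gamma(57, 25).
Posterior mode = (α'−1)/β' = 56/25.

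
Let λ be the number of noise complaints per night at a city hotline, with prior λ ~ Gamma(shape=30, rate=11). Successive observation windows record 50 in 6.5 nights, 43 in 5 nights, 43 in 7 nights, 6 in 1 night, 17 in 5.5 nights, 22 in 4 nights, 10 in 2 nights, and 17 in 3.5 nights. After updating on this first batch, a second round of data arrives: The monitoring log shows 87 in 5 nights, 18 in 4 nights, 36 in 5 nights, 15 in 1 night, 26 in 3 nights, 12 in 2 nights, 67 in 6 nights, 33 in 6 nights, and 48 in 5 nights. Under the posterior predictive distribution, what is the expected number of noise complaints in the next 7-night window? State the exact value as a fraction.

1624/33

Total count: 50 + 43 + 43 + 6 + 17 + 22 + 10 + 17 = 208.
Total exposure: 6.5 + 5 + 7 + 1 + 5.5 + 4 + 2 + 3.5 = 34.5 nights.
After the first batch: Gamma(30 + 208, 11 + 34.5) = Gamma(238, 91/2).
Total count: 87 + 18 + 36 + 15 + 26 + 12 + 67 + 33 + 48 = 342.
Total exposure: 5 + 4 + 5 + 1 + 3 + 2 + 6 + 6 + 5 = 37 nights.
After the second batch: Gamma(238 + 342, 91/2 + 37) = Gamma(580, 165/2).
Predictive mean over a 7-night window = T·E[λ|data] = 7·580/(165/2) = 1624/33.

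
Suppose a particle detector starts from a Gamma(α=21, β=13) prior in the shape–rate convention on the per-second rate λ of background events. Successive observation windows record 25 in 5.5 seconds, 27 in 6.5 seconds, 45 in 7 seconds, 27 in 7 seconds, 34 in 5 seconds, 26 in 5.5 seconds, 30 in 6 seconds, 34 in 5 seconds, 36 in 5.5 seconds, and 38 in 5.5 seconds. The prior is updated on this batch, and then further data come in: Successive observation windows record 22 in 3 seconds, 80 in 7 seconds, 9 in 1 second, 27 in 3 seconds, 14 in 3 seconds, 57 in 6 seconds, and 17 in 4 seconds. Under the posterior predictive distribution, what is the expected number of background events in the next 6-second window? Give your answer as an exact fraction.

6828/197

Total count: 25 + 27 + 45 + 27 + 34 + 26 + 30 + 34 + 36 + 38 = 322.
Total exposure: 5.5 + 6.5 + 7 + 7 + 5 + 5.5 + 6 + 5 + 5.5 + 5.5 = 58.5 seconds.
After the first batch: Gamma(21 + 322, 13 + 58.5) = Gamma(343, 143/2).
Total count: 22 + 80 + 9 + 27 + 14 + 57 + 17 = 226.
Total exposure: 3 + 7 + 1 + 3 + 3 + 6 + 4 = 27 seconds.
After the second batch: Gamma(343 + 226, 143/2 + 27) = Gamma(569, 197/2).
Predictive mean over a 6-second window = T·E[λ|data] = 6·569/(197/2) = 6828/197.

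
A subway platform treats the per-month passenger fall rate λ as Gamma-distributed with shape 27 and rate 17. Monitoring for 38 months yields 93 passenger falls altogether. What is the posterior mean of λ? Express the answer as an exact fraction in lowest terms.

24/11

Total count 93 over total exposure 38 months.
Gamma(α, β) with Poisson data over total exposure Σt gives posterior Gamma(α+Σx, β+Σt) = Gamma(120, 55).
Posterior mean = α'/β' = 120/55 = 24/11.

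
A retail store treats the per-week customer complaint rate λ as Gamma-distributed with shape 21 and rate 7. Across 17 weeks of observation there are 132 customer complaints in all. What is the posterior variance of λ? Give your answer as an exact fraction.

Total count 132 over total exposure 17 weeks.
Gamma(α, β) with Poisson data over total exposure Σt gives posterior Gamma(α+Σx, β+Σt) = Gamma(153, 24).
Posterior variance = α'/β'² = 153/576 = 17/64.

17/64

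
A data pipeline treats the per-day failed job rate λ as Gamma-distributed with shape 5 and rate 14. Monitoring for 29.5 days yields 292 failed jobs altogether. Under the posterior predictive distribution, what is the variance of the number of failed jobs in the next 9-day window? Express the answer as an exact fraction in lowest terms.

Total count 292 over total exposure 29.5 days.
Conjugate update: add total count to the shape and total exposure to the rate, giving Gamma(297, 87/2).
The posterior predictive for a window of length T is Negative Binomial with variance T·α'·(β'+T)/β'² = 9·297·(105/2)/(7569/4) = 62370/841.

62370/841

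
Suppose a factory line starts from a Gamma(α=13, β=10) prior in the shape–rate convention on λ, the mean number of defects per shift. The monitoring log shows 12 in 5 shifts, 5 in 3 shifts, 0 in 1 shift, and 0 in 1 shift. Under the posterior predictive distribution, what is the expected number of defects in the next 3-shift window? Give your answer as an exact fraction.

9/2

Total count: 12 + 5 + 0 + 0 = 17.
Total exposure: 5 + 3 + 1 + 1 = 10 shifts.
Conjugate update: add total count to the shape and total exposure to the rate, giving Gamma(30, 20).
Predictive mean over a 3-shift window = T·E[λ|data] = 3·30/20 = 9/2.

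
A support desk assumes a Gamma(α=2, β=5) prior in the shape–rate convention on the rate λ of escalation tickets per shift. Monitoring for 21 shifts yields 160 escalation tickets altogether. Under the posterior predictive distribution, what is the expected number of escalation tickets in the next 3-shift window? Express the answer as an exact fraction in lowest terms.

Total count 160 over total exposure 21 shifts.
The Gamma prior is conjugate for the Poisson rate, so λ | data ~ Gamma(2+160, 5+21) = Gamma(162, 26).
Predictive mean over a 3-shift window = T·E[λ|data] = 3·162/26 = 243/13.

243/13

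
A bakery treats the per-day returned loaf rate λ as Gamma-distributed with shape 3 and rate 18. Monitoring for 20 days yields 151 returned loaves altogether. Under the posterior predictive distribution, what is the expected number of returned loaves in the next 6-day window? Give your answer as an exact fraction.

Total count 151 over total exposure 20 days.
The Gamma prior is conjugate for the Poisson rate, so λ | data ~ Gamma(3+151, 18+20) = Gamma(154, 38).
Predictive mean over a 6-day window = T·E[λ|data] = 6·154/38 = 462/19.

462/19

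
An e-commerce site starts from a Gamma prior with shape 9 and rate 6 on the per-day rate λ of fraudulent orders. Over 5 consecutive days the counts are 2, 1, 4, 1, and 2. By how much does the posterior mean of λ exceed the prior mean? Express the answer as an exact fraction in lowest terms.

5/22

Total count: 2 + 1 + 4 + 1 + 2 = 10.
Total exposure: 5 days.
Gamma(α, β) with Poisson data over total exposure Σt gives posterior Gamma(α+Σx, β+Σt) = Gamma(19, 11).
Posterior mean = 19/11 = 19/11; prior mean = 9/6 = 3/2. Difference = 19/11 − 3/2 = 5/22.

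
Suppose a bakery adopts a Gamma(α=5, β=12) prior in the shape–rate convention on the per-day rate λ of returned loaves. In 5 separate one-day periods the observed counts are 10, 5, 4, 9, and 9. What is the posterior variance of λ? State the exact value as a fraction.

Total count: 10 + 5 + 4 + 9 + 9 = 37.
Total exposure: 5 days.
The Gamma prior is conjugate for the Poisson rate, so λ | data ~ Gamma(5+37, 12+5) = Gamma(42, 17).
Posterior variance = α'/β'² = 42/289.

42/289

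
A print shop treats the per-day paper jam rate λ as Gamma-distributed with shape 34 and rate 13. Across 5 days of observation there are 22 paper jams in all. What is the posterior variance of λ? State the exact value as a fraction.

Total count 22 over total exposure 5 days.
The Gamma prior is conjugate for the Poisson rate, so λ | data ~ Gamma(34+22, 13+5) = Gamma(56, 18).
Posterior variance = α'/β'² = 56/324 = 14/81.

14/81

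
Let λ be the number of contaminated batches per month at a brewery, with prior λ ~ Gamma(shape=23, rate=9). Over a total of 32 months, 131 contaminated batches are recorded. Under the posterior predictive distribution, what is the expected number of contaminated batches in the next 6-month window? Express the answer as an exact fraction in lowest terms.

Total count 131 over total exposure 32 months.
Gamma(α, β) with Poisson data over total exposure Σt gives posterior Gamma(α+Σx, β+Σt) = Gamma(154, 41).
Predictive mean over a 6-month window = T·E[λ|data] = 6·154/41 = 924/41.

924/41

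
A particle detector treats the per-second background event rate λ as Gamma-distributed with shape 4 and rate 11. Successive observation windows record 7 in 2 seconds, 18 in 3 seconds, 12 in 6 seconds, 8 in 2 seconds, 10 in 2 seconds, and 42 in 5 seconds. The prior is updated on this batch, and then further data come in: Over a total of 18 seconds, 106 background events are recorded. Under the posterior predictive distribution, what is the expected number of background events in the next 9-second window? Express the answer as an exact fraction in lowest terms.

1863/49

Total count: 7 + 18 + 12 + 8 + 10 + 42 = 97.
Total exposure: 2 + 3 + 6 + 2 + 2 + 5 = 20 seconds.
After the first batch: Gamma(4 + 97, 11 + 20) = Gamma(101, 31).
Total count 106 over total exposure 18 seconds.
After the second batch: Gamma(101 + 106, 31 + 18) = Gamma(207, 49).
Predictive mean over a 9-second window = T·E[λ|data] = 9·207/49 = 1863/49.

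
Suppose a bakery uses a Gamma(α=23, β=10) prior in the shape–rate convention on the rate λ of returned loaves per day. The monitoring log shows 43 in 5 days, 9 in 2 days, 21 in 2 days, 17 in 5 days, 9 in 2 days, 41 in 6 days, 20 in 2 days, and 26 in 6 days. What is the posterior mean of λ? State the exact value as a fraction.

Total count: 43 + 9 + 21 + 17 + 9 + 41 + 20 + 26 = 186.
Total exposure: 5 + 2 + 2 + 5 + 2 + 6 + 2 + 6 = 30 days.
Posterior: α' = 23 + 186 = 209, β' = 10 + 30 = 40.
Posterior mean = α'/β' = 209/40.

209/40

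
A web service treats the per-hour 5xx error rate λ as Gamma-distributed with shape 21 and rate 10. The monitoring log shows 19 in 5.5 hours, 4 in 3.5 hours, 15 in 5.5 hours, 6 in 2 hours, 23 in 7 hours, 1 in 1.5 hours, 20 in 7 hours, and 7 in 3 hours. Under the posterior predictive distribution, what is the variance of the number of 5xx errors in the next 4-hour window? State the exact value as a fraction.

Total count: 19 + 4 + 15 + 6 + 23 + 1 + 20 + 7 = 95.
Total exposure: 5.5 + 3.5 + 5.5 + 2 + 7 + 1.5 + 7 + 3 = 35 hours.
By Gamma–Poisson conjugacy, the posterior is Gamma(α + Σx, β + Σt) = Gamma(21 + 95, 10 + 35) = Gamma(116, 45).
The posterior predictive for a window of length T is Negative Binomial with variance T·α'·(β'+T)/β'² = 4·116·49/2025 = 22736/2025.

22736/2025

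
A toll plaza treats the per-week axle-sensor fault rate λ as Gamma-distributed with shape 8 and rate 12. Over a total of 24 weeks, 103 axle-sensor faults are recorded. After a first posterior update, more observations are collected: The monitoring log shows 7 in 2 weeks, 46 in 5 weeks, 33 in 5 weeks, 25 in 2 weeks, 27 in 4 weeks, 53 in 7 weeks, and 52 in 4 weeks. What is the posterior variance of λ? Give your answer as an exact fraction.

Total count 103 over total exposure 24 weeks.
After the first batch: Gamma(8 + 103, 12 + 24) = Gamma(111, 36).
Total count: 7 + 46 + 33 + 25 + 27 + 53 + 52 = 243.
Total exposure: 2 + 5 + 5 + 2 + 4 + 7 + 4 = 29 weeks.
After the second batch: Gamma(111 + 243, 36 + 29) = Gamma(354, 65).
Posterior variance = α'/β'² = 354/4225.

354/4225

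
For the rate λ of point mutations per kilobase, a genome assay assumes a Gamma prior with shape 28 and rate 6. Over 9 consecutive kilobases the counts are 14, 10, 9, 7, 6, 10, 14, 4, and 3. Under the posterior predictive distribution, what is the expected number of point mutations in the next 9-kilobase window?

Total count: 14 + 10 + 9 + 7 + 6 + 10 + 14 + 4 + 3 = 77.
Total exposure: 9 kilobases.
Gamma(α, β) with Poisson data over total exposure Σt gives posterior Gamma(α+Σx, β+Σt) = Gamma(105, 15).
Predictive mean over a 9-kilobase window = T·E[λ|data] = 9·105/15 = 63.

63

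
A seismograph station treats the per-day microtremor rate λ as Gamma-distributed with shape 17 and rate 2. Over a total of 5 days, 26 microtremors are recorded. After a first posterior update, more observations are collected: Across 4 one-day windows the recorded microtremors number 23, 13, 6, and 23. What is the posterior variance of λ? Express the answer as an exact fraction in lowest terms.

108/121

Total count 26 over total exposure 5 days.
After the first batch: Gamma(17 + 26, 2 + 5) = Gamma(43, 7).
Total count: 23 + 13 + 6 + 23 = 65.
Total exposure: 4 days.
After the second batch: Gamma(43 + 65, 7 + 4) = Gamma(108, 11).
Posterior variance = α'/β'² = 108/121.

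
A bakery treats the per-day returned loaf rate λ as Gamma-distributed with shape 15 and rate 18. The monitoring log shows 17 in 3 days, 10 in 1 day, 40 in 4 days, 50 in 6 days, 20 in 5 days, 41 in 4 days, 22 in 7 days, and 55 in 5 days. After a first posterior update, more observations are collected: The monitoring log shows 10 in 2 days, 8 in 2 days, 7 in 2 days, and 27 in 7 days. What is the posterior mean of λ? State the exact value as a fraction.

161/33

Total count: 17 + 10 + 40 + 50 + 20 + 41 + 22 + 55 = 255.
Total exposure: 3 + 1 + 4 + 6 + 5 + 4 + 7 + 5 = 35 days.
After the first batch: Gamma(15 + 255, 18 + 35) = Gamma(270, 53).
Total count: 10 + 8 + 7 + 27 = 52.
Total exposure: 2 + 2 + 2 + 7 = 13 days.
After the second batch: Gamma(270 + 52, 53 + 13) = Gamma(322, 66).
Posterior mean = α'/β' = 322/66 = 161/33.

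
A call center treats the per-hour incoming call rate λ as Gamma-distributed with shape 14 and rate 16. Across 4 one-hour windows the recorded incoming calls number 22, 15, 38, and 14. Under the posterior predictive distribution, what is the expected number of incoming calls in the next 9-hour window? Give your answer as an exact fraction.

Total count: 22 + 15 + 38 + 14 = 89.
Total exposure: 4 hours.
Gamma(α, β) with Poisson data over total exposure Σt gives posterior Gamma(α+Σx, β+Σt) = Gamma(103, 20).
Predictive mean over a 9-hour window = T·E[λ|data] = 9·103/20 = 927/20.

927/20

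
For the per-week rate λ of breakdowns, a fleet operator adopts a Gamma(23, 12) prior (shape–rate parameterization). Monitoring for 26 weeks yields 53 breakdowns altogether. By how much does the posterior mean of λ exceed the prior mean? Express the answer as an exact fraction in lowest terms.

Total count 53 over total exposure 26 weeks.
Posterior: α' = 23 + 53 = 76, β' = 12 + 26 = 38.
Posterior mean = 76/38 = 2; prior mean = 23/12 = 23/12. Difference = 2 − 23/12 = 1/12.

1/12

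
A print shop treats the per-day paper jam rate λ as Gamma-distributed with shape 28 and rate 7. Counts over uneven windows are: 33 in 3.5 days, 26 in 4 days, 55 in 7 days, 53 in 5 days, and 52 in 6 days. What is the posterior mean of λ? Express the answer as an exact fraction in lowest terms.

38/5

Total count: 33 + 26 + 55 + 53 + 52 = 219.
Total exposure: 3.5 + 4 + 7 + 5 + 6 = 25.5 days.
Gamma(α, β) with Poisson data over total exposure Σt gives posterior Gamma(α+Σx, β+Σt) = Gamma(247, 65/2).
Posterior mean = α'/β' = 247/(65/2) = 38/5.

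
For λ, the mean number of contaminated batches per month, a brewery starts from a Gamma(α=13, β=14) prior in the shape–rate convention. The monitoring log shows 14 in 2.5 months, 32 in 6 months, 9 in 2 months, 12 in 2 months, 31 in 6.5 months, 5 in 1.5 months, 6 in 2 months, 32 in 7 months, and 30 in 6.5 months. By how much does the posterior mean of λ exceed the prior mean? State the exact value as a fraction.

963/350

Total count: 14 + 32 + 9 + 12 + 31 + 5 + 6 + 32 + 30 = 171.
Total exposure: 2.5 + 6 + 2 + 2 + 6.5 + 1.5 + 2 + 7 + 6.5 = 36 months.
Posterior: α' = 13 + 171 = 184, β' = 14 + 36 = 50.
Posterior mean = 184/50 = 92/25; prior mean = 13/14 = 13/14. Difference = 92/25 − 13/14 = 963/350.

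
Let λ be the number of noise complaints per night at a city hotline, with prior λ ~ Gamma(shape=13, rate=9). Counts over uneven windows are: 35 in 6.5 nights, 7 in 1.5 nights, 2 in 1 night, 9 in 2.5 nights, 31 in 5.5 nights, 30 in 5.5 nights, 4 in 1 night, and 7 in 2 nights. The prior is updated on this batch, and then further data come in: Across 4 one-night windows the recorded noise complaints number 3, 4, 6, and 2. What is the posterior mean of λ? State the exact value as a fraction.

306/77

Total count: 35 + 7 + 2 + 9 + 31 + 30 + 4 + 7 = 125.
Total exposure: 6.5 + 1.5 + 1 + 2.5 + 5.5 + 5.5 + 1 + 2 = 25.5 nights.
After the first batch: Gamma(13 + 125, 9 + 25.5) = Gamma(138, 69/2).
Total count: 3 + 4 + 6 + 2 = 15.
Total exposure: 4 nights.
After the second batch: Gamma(138 + 15, 69/2 + 4) = Gamma(153, 77/2).
Posterior mean = α'/β' = 153/(77/2) = 306/77.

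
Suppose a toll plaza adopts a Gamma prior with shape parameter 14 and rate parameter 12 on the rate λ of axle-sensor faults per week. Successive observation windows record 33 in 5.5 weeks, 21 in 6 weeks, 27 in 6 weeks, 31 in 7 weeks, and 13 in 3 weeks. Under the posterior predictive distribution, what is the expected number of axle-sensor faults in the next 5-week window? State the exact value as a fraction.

1390/79

Total count: 33 + 21 + 27 + 31 + 13 = 125.
Total exposure: 5.5 + 6 + 6 + 7 + 3 = 27.5 weeks.
Gamma(α, β) with Poisson data over total exposure Σt gives posterior Gamma(α+Σx, β+Σt) = Gamma(139, 79/2).
Predictive mean over a 5-week window = T·E[λ|data] = 5·139/(79/2) = 1390/79.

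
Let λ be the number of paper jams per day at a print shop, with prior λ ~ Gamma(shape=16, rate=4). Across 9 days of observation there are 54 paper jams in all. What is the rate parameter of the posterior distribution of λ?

Total count 54 over total exposure 9 days.
The Gamma prior is conjugate for the Poisson rate, so λ | data ~ Gamma(16+54, 4+9) = Gamma(70, 13).

13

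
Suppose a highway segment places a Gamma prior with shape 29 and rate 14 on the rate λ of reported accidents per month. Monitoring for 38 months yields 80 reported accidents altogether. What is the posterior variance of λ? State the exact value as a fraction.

Total count 80 over total exposure 38 months.
Gamma(α, β) with Poisson data over total exposure Σt gives posterior Gamma(α+Σx, β+Σt) = Gamma(109, 52).
Posterior variance = α'/β'² = 109/2704.

109/2704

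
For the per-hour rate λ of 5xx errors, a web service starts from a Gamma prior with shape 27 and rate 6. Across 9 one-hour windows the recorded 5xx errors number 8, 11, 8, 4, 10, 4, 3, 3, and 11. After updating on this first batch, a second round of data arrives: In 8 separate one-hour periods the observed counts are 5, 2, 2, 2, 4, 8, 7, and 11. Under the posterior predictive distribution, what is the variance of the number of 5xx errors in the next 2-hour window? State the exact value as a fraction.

6500/529

Total count: 8 + 11 + 8 + 4 + 10 + 4 + 3 + 3 + 11 = 62.
Total exposure: 9 hours.
After the first batch: Gamma(27 + 62, 6 + 9) = Gamma(89, 15).
Total count: 5 + 2 + 2 + 2 + 4 + 8 + 7 + 11 = 41.
Total exposure: 8 hours.
After the second batch: Gamma(89 + 41, 15 + 8) = Gamma(130, 23).
The posterior predictive for a window of length T is Negative Binomial with variance T·α'·(β'+T)/β'² = 2·130·25/529 = 6500/529.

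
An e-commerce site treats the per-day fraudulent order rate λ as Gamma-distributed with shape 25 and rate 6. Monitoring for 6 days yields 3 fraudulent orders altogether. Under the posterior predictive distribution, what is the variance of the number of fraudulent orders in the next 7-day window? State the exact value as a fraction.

931/36

Total count 3 over total exposure 6 days.
By Gamma–Poisson conjugacy, the posterior is Gamma(α + Σx, β + Σt) = Gamma(25 + 3, 6 + 6) = Gamma(28, 12).
The posterior predictive for a window of length T is Negative Binomial with variance T·α'·(β'+T)/β'² = 7·28·19/144 = 931/36.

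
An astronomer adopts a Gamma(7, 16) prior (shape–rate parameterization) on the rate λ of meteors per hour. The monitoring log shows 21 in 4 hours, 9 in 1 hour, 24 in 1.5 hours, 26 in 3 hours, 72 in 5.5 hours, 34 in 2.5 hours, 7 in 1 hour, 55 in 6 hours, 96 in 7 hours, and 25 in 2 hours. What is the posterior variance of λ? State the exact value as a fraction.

1504/9801

Total count: 21 + 9 + 24 + 26 + 72 + 34 + 7 + 55 + 96 + 25 = 369.
Total exposure: 4 + 1 + 1.5 + 3 + 5.5 + 2.5 + 1 + 6 + 7 + 2 = 33.5 hours.
Gamma(α, β) with Poisson data over total exposure Σt gives posterior Gamma(α+Σx, β+Σt) = Gamma(376, 99/2).
Posterior variance = α'/β'² = 376/(9801/4) = 1504/9801.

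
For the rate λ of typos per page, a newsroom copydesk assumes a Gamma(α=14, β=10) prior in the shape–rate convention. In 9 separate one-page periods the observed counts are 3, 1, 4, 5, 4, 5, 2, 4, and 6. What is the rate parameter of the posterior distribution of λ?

19

Total count: 3 + 1 + 4 + 5 + 4 + 5 + 2 + 4 + 6 = 34.
Total exposure: 9 pages.
By Gamma–Poisson conjugacy, the posterior is Gamma(α + Σx, β + Σt) = Gamma(14 + 34, 10 + 9) = Gamma(48, 19).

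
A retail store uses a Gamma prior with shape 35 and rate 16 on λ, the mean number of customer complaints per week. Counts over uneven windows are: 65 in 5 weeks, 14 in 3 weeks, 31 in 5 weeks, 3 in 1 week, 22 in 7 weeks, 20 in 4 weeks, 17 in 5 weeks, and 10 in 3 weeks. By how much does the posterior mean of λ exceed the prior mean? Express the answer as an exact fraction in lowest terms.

251/112

Total count: 65 + 14 + 31 + 3 + 22 + 20 + 17 + 10 = 182.
Total exposure: 5 + 3 + 5 + 1 + 7 + 4 + 5 + 3 = 33 weeks.
Posterior: α' = 35 + 182 = 217, β' = 16 + 33 = 49.
Posterior mean = 217/49 = 31/7; prior mean = 35/16 = 35/16. Difference = 31/7 − 35/16 = 251/112.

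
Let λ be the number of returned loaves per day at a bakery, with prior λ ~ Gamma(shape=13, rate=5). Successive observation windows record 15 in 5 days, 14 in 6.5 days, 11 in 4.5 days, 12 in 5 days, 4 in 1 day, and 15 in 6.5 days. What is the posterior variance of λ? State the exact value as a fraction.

336/4489

Total count: 15 + 14 + 11 + 12 + 4 + 15 = 71.
Total exposure: 5 + 6.5 + 4.5 + 5 + 1 + 6.5 = 28.5 days.
Conjugate update: add total count to the shape and total exposure to the rate, giving Gamma(84, 67/2).
Posterior variance = α'/β'² = 84/(4489/4) = 336/4489.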